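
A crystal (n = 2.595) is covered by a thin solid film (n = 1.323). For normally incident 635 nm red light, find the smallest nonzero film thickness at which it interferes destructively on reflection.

At the upper boundary (n = 1.0 to n = 1.323) the reflected ray undergoes a half-wave phase shift.
At the lower boundary (n = 1.323 to n = 2.595) the reflected ray undergoes a half-wave phase shift.
The two reflections carry the same phase change, so no net offset.
For weak reflection here: 2 n t = (m + ½) λ.
Minimum at m = 0: t = λ / (4 n) = 635 / (4 × 1.323) = 120 nm.

120 nm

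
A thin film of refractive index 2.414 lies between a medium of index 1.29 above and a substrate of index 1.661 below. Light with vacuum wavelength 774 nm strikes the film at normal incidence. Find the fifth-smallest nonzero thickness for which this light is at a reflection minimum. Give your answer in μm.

0.802 μm

Ray reflecting at the top interface goes from n = 1.29 toward n = 2.414: a half-wave phase shift.
Bottom surface (2.414 → 1.661): reflection off a lower-index medium gives no phase shift.
Net: one phase inversion between the two reflected rays.
So the condition for destructive reflection is 2 n t = m λ.
The fifth-smallest nonzero thickness corresponds to m = 5: t = m λ / (2 n) = 5.00 × 774 / (2 × 2.414) = 802 nm.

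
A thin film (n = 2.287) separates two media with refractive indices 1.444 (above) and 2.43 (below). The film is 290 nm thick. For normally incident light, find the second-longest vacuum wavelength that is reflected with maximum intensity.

Top surface (1.444 → 2.287): reflection off a higher-index medium gives a half-wave phase shift.
Ray reflecting at the bottom interface goes from n = 2.287 toward n = 2.43: a half-wave phase shift.
Zero or two π shifts → no net half-wave offset.
For maximum reflection here: 2 n t = m λ.
λ = 2 n t / m. The second-longest wavelength is m = 2: λ = 2 × 2.287 × 290 / 2.00 = 663 nm.

663 nm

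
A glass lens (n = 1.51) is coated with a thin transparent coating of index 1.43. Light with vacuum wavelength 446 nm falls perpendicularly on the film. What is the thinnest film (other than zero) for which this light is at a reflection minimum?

At the upper boundary (n = 1.0 to n = 1.43) the reflected ray undergoes a half-wave phase shift.
Bottom surface (1.43 → 1.51): reflection off a higher-index medium gives a half-wave phase shift.
The two reflections carry the same phase change, so no net offset.
So the condition for destructive reflection is 2 n t = (m + ½) λ.
Minimum at m = 0: t = λ / (4 n) = 446 / (4 × 1.43) = 78.0 nm.

78.0 nm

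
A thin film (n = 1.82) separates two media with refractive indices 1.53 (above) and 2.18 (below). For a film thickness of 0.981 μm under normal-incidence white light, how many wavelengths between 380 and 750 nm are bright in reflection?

Top surface (1.53 → 1.82): reflection off a higher-index medium gives a half-wave phase shift.
Bottom surface (1.82 → 2.18): reflection off a higher-index medium gives a half-wave phase shift.
The two reflections carry the same phase change, so no net offset.
For maximum reflection here: 2 n t = m λ.
λ = 2 n t / m = 3571 / m nm.
m=4: 893 nm (IR); m=5: 714 nm (visible); m=6: 595 nm (visible); m=7: 510 nm (visible); m=8: 446 nm (visible); m=9: 397 nm (visible); m=10: 357 nm (UV).

5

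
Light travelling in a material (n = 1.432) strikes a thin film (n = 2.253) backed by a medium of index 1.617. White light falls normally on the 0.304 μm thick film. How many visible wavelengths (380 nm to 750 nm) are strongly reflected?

2

Top surface (1.432 → 2.253): reflection off a higher-index medium gives a half-wave phase shift.
At the lower boundary (n = 2.253 to n = 1.617) the reflected ray undergoes no phase shift.
Exactly one π shift → a net half-wave offset.
With one net inversion, constructive interference in reflection requires 2 n t = (m + ½) λ.
λ = 2 n t / (m + ½) = 1370 / (m + ½) nm.
m=1: 913 nm (IR); m=2: 548 nm (visible); m=3: 391 nm (visible); m=4: 304 nm (UV).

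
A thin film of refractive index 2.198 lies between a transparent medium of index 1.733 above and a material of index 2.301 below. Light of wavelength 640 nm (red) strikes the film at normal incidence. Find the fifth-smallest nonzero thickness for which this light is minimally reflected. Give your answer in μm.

At the upper boundary (n = 1.733 to n = 2.198) the reflected ray undergoes a half-wave phase shift.
At the lower boundary (n = 2.198 to n = 2.301) the reflected ray undergoes a half-wave phase shift.
The two reflections carry the same phase change, so no net offset.
With no net inversion, destructive interference in reflection requires 2 n t = (m + ½) λ.
The fifth-smallest nonzero thickness corresponds to m = 4: t = (m + ½) λ / (2 n) = 4.50 × 640 / (2 × 2.198) = 655 nm.

0.655 μm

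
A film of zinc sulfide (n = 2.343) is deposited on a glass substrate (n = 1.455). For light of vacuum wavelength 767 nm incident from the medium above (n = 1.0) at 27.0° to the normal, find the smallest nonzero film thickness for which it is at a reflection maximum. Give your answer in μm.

0.0834 μm

Top surface (1.0 → 2.343): reflection off a higher-index medium gives a half-wave phase shift.
Bottom surface (2.343 → 1.455): reflection off a lower-index medium gives no phase shift.
The two reflections differ by half a wavelength.
So the condition for constructive reflection is 2 n t cos θ_r = (m + ½) λ.
Snell's law: 1.0 sin 27.0° = 2.343 sin θ_r → sin θ_r = 0.194, cos θ_r = 0.981.
Minimum at m = 0: t = λ / (4 n cos θ_r) = 767 / (4 × 2.343 × 0.981) = 83.4 nm.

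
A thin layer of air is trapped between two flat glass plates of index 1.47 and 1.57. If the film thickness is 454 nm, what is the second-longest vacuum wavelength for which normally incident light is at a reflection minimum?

454 nm

Top surface (1.47 → 1.0): reflection off a lower-index medium gives no phase shift.
At the lower boundary (n = 1.0 to n = 1.57) the reflected ray undergoes a half-wave phase shift.
Exactly one π shift → a net half-wave offset.
With one net inversion, destructive interference in reflection requires 2 n t = m λ.
λ = 2 n t / m. The second-longest wavelength is m = 2: λ = 2 × 1.0 × 454 / 2.00 = 454 nm.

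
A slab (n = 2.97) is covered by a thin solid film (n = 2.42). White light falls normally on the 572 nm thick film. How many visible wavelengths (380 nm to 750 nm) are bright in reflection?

Top surface (1.0 → 2.42): reflection off a higher-index medium gives a half-wave phase shift.
Bottom surface (2.42 → 2.97): reflection off a higher-index medium gives a half-wave phase shift.
Net: no relative phase inversion (both shifts match).
With no net inversion, constructive interference in reflection requires 2 n t = m λ.
λ = 2 n t / m = 2768 / m nm.
m=3: 923 nm (IR); m=4: 692 nm (visible); m=5: 554 nm (visible); m=6: 461 nm (visible); m=7: 395 nm (visible); m=8: 346 nm (UV).

4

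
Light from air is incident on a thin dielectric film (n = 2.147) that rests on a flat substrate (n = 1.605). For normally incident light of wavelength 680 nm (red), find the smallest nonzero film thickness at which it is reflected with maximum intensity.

Ray reflecting at the top interface goes from n = 1.0 toward n = 2.147: a half-wave phase shift.
Bottom surface (2.147 → 1.605): reflection off a lower-index medium gives no phase shift.
Exactly one π shift → a net half-wave offset.
For maximum reflection here: 2 n t = (m + ½) λ.
Minimum at m = 0: t = λ / (4 n) = 680 / (4 × 2.147) = 79.2 nm.

79.2 nm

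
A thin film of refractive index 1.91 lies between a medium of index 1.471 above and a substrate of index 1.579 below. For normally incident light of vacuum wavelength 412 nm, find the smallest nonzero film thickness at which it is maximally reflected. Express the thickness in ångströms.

Ray reflecting at the top interface goes from n = 1.471 toward n = 1.91: a half-wave phase shift.
At the lower boundary (n = 1.91 to n = 1.579) the reflected ray undergoes no phase shift.
The two reflections differ by half a wavelength.
For strong reflection here: 2 n t = (m + ½) λ.
Minimum at m = 0: t = λ / (4 n) = 412 / (4 × 1.91) = 53.9 nm.

539 Å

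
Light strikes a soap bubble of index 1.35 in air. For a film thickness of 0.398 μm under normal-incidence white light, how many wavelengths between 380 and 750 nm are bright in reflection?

2

At the upper boundary (n = 1.0 to n = 1.35) the reflected ray undergoes a half-wave phase shift.
Ray reflecting at the bottom interface goes from n = 1.35 toward n = 1.0: no phase shift.
The two reflections differ by half a wavelength.
So the condition for constructive reflection is 2 n t = (m + ½) λ.
λ = 2 n t / (m + ½) = 1075 / (m + ½) nm.
m=0: 2149 nm (IR); m=1: 716 nm (visible); m=2: 430 nm (visible); m=3: 307 nm (UV).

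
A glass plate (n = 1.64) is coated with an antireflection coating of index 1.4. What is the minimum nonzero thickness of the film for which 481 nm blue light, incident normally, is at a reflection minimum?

85.9 nm

At the upper boundary (n = 1.0 to n = 1.4) the reflected ray undergoes a half-wave phase shift.
Bottom surface (1.4 → 1.64): reflection off a higher-index medium gives a half-wave phase shift.
The two reflections carry the same phase change, so no net offset.
So the condition for destructive reflection is 2 n t = (m + ½) λ.
Minimum at m = 0: t = λ / (4 n) = 481 / (4 × 1.4) = 85.9 nm.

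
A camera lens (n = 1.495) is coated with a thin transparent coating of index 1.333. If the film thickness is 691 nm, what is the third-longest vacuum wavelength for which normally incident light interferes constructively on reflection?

Ray reflecting at the top interface goes from n = 1.0 toward n = 1.333: a half-wave phase shift.
Bottom surface (1.333 → 1.495): reflection off a higher-index medium gives a half-wave phase shift.
Zero or two π shifts → no net half-wave offset.
With no net inversion, constructive interference in reflection requires 2 n t = m λ.
λ = 2 n t / m. The third-longest wavelength is m = 3: λ = 2 × 1.333 × 691 / 3.00 = 614 nm.

614 nm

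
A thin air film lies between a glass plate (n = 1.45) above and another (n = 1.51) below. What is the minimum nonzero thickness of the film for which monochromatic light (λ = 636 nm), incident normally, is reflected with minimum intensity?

318 nm

At the upper boundary (n = 1.45 to n = 1.0) the reflected ray undergoes no phase shift.
Bottom surface (1.0 → 1.51): reflection off a higher-index medium gives a half-wave phase shift.
Exactly one π shift → a net half-wave offset.
For minimum reflection here: 2 n t = m λ.
Minimum nonzero at m = 1: t = λ / (2 n) = 636 / (2 × 1.0) = 318 nm.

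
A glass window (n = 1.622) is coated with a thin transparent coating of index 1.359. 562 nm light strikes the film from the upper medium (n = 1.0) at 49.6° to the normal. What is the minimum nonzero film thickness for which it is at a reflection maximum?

250 nm

At the upper boundary (n = 1.0 to n = 1.359) the reflected ray undergoes a half-wave phase shift.
At the lower boundary (n = 1.359 to n = 1.622) the reflected ray undergoes a half-wave phase shift.
The two reflections carry the same phase change, so no net offset.
So the condition for constructive reflection is 2 n t cos θ_r = m λ.
Snell's law: 1.0 sin 49.6° = 1.359 sin θ_r → sin θ_r = 0.560, cos θ_r = 0.828.
Minimum nonzero at m = 1: t = λ / (2 n cos θ_r) = 562 / (2 × 1.359 × 0.828) = 250 nm.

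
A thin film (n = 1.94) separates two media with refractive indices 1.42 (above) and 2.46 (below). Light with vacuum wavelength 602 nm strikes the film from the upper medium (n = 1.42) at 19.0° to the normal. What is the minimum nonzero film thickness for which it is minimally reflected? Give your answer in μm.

0.0799 μm

Top surface (1.42 → 1.94): reflection off a higher-index medium gives a half-wave phase shift.
Ray reflecting at the bottom interface goes from n = 1.94 toward n = 2.46: a half-wave phase shift.
Zero or two π shifts → no net half-wave offset.
So the condition for destructive reflection is 2 n t cos θ_r = (m + ½) λ.
Snell's law: 1.42 sin 19.0° = 1.94 sin θ_r → sin θ_r = 0.238, cos θ_r = 0.971.
Minimum at m = 0: t = λ / (4 n cos θ_r) = 602 / (4 × 1.94 × 0.971) = 79.9 nm.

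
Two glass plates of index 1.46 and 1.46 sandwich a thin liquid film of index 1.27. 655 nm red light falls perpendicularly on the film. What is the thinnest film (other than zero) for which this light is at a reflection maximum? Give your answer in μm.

0.129 μm

Ray reflecting at the top interface goes from n = 1.46 toward n = 1.27: no phase shift.
At the lower boundary (n = 1.27 to n = 1.46) the reflected ray undergoes a half-wave phase shift.
Exactly one π shift → a net half-wave offset.
With one net inversion, constructive interference in reflection requires 2 n t = (m + ½) λ.
Minimum at m = 0: t = λ / (4 n) = 655 / (4 × 1.27) = 129 nm.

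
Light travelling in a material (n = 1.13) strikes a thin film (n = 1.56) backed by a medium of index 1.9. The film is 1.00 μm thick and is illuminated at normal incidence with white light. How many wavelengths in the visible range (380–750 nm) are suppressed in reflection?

4

Ray reflecting at the top interface goes from n = 1.13 toward n = 1.56: a half-wave phase shift.
At the lower boundary (n = 1.56 to n = 1.9) the reflected ray undergoes a half-wave phase shift.
Zero or two π shifts → no net half-wave offset.
So the condition for destructive reflection is 2 n t = (m + ½) λ.
λ = 2 n t / (m + ½) = 3120 / (m + ½) nm.
m=3: 891 nm (IR); m=4: 693 nm (visible); m=5: 567 nm (visible); m=6: 480 nm (visible); m=7: 416 nm (visible); m=8: 367 nm (UV).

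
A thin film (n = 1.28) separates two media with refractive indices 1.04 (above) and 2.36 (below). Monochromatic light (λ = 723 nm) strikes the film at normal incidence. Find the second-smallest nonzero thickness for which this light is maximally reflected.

565 nm

At the upper boundary (n = 1.04 to n = 1.28) the reflected ray undergoes a half-wave phase shift.
Bottom surface (1.28 → 2.36): reflection off a higher-index medium gives a half-wave phase shift.
Zero or two π shifts → no net half-wave offset.
So the condition for constructive reflection is 2 n t = m λ.
The second-smallest nonzero thickness corresponds to m = 2: t = m λ / (2 n) = 2.00 × 723 / (2 × 1.28) = 565 nm.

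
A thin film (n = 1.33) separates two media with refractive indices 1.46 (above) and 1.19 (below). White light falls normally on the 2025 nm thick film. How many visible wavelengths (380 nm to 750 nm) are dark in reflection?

7

At the upper boundary (n = 1.46 to n = 1.33) the reflected ray undergoes no phase shift.
At the lower boundary (n = 1.33 to n = 1.19) the reflected ray undergoes no phase shift.
Net: no relative phase inversion (both shifts match).
So the condition for destructive reflection is 2 n t = (m + ½) λ.
λ = 2 n t / (m + ½) = 5387 / (m + ½) nm.
m=6: 829 nm (IR); m=7: 718 nm (visible); m=8: 634 nm (visible); m=9: 567 nm (visible); m=10: 513 nm (visible); m=11: 468 nm (visible); m=12: 431 nm (visible); m=13: 399 nm (visible); m=14: 371 nm (UV).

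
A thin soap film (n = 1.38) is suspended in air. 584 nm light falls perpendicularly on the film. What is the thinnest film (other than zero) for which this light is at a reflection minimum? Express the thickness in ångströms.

2116 Å

Ray reflecting at the top interface goes from n = 1.0 toward n = 1.38: a half-wave phase shift.
At the lower boundary (n = 1.38 to n = 1.0) the reflected ray undergoes no phase shift.
The two reflections differ by half a wavelength.
So the condition for destructive reflection is 2 n t = m λ.
Minimum nonzero at m = 1: t = λ / (2 n) = 584 / (2 × 1.38) = 212 nm.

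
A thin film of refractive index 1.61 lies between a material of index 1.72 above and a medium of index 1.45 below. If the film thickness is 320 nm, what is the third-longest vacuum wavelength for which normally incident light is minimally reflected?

At the upper boundary (n = 1.72 to n = 1.61) the reflected ray undergoes no phase shift.
At the lower boundary (n = 1.61 to n = 1.45) the reflected ray undergoes no phase shift.
Net: no relative phase inversion (both shifts match).
So the condition for destructive reflection is 2 n t = (m + ½) λ.
λ = 2 n t / (m + ½). The third-longest wavelength is m = 2: λ = 2 × 1.61 × 320 / 2.50 = 412 nm.

412 nm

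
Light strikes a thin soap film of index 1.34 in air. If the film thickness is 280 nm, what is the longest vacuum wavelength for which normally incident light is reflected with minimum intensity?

750 nm

Ray reflecting at the top interface goes from n = 1.0 toward n = 1.34: a half-wave phase shift.
Bottom surface (1.34 → 1.0): reflection off a lower-index medium gives no phase shift.
Exactly one π shift → a net half-wave offset.
With one net inversion, destructive interference in reflection requires 2 n t = m λ.
λ = 2 n t / m. The longest wavelength is m = 1: λ = 2 × 1.34 × 280 / 1.00 = 750 nm.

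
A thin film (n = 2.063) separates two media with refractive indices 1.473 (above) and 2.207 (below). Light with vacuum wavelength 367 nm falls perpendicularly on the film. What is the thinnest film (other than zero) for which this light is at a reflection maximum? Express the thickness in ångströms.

Top surface (1.473 → 2.063): reflection off a higher-index medium gives a half-wave phase shift.
At the lower boundary (n = 2.063 to n = 2.207) the reflected ray undergoes a half-wave phase shift.
The two reflections carry the same phase change, so no net offset.
With no net inversion, constructive interference in reflection requires 2 n t = m λ.
Minimum nonzero at m = 1: t = λ / (2 n) = 367 / (2 × 2.063) = 88.9 nm.

889 Å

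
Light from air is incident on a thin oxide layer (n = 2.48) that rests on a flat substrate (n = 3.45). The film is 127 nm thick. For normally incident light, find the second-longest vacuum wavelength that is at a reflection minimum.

Ray reflecting at the top interface goes from n = 1.0 toward n = 2.48: a half-wave phase shift.
Ray reflecting at the bottom interface goes from n = 2.48 toward n = 3.45: a half-wave phase shift.
The two reflections carry the same phase change, so no net offset.
For dark reflection here: 2 n t = (m + ½) λ.
λ = 2 n t / (m + ½). The second-longest wavelength is m = 1: λ = 2 × 2.48 × 127 / 1.50 = 420 nm.

420 nm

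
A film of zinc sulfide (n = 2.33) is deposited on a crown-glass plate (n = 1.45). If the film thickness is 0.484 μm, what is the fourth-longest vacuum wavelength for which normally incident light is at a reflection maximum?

At the upper boundary (n = 1.0 to n = 2.33) the reflected ray undergoes a half-wave phase shift.
Ray reflecting at the bottom interface goes from n = 2.33 toward n = 1.45: no phase shift.
Exactly one π shift → a net half-wave offset.
For maximum reflection here: 2 n t = (m + ½) λ.
λ = 2 n t / (m + ½). The fourth-longest wavelength is m = 3: λ = 2 × 2.33 × 484 / 3.50 = 644 nm.

644 nm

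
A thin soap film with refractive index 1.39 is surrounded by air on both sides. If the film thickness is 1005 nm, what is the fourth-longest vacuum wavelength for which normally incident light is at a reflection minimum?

Top surface (1.0 → 1.39): reflection off a higher-index medium gives a half-wave phase shift.
Bottom surface (1.39 → 1.0): reflection off a lower-index medium gives no phase shift.
Net: one phase inversion between the two reflected rays.
For minimum reflection here: 2 n t = m λ.
λ = 2 n t / m. The fourth-longest wavelength is m = 4: λ = 2 × 1.39 × 1005 / 4.00 = 698 nm.

698 nm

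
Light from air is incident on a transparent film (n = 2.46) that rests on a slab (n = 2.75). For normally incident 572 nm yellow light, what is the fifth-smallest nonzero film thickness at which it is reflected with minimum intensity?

523 nm

At the upper boundary (n = 1.0 to n = 2.46) the reflected ray undergoes a half-wave phase shift.
Bottom surface (2.46 → 2.75): reflection off a higher-index medium gives a half-wave phase shift.
Net: no relative phase inversion (both shifts match).
So the condition for destructive reflection is 2 n t = (m + ½) λ.
The fifth-smallest nonzero thickness corresponds to m = 4: t = (m + ½) λ / (2 n) = 4.50 × 572 / (2 × 2.46) = 523 nm.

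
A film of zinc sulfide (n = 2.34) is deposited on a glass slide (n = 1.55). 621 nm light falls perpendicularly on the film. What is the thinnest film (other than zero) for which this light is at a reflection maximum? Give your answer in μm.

0.0663 μm

Ray reflecting at the top interface goes from n = 1.0 toward n = 2.34: a half-wave phase shift.
Bottom surface (2.34 → 1.55): reflection off a lower-index medium gives no phase shift.
Exactly one π shift → a net half-wave offset.
For bright reflection here: 2 n t = (m + ½) λ.
Minimum at m = 0: t = λ / (4 n) = 621 / (4 × 2.34) = 66.3 nm.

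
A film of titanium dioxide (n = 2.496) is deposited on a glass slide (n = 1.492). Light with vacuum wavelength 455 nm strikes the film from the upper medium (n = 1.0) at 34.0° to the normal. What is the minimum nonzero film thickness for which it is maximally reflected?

Ray reflecting at the top interface goes from n = 1.0 toward n = 2.496: a half-wave phase shift.
Bottom surface (2.496 → 1.492): reflection off a lower-index medium gives no phase shift.
Exactly one π shift → a net half-wave offset.
For strong reflection here: 2 n t cos θ_r = (m + ½) λ.
Snell's law: 1.0 sin 34.0° = 2.496 sin θ_r → sin θ_r = 0.224, cos θ_r = 0.975.
Minimum at m = 0: t = λ / (4 n cos θ_r) = 455 / (4 × 2.496 × 0.975) = 46.8 nm.

46.8 nm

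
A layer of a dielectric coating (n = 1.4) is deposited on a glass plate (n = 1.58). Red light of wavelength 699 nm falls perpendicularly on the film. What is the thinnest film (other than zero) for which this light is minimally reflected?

125 nm

Top surface (1.0 → 1.4): reflection off a higher-index medium gives a half-wave phase shift.
At the lower boundary (n = 1.4 to n = 1.58) the reflected ray undergoes a half-wave phase shift.
Zero or two π shifts → no net half-wave offset.
For weak reflection here: 2 n t = (m + ½) λ.
Minimum at m = 0: t = λ / (4 n) = 699 / (4 × 1.4) = 125 nm.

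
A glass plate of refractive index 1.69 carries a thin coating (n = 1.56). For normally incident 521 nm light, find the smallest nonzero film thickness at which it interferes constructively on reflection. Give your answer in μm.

0.167 μm

Ray reflecting at the top interface goes from n = 1.0 toward n = 1.56: a half-wave phase shift.
Bottom surface (1.56 → 1.69): reflection off a higher-index medium gives a half-wave phase shift.
Net: no relative phase inversion (both shifts match).
With no net inversion, constructive interference in reflection requires 2 n t = m λ.
Minimum nonzero at m = 1: t = λ / (2 n) = 521 / (2 × 1.56) = 167 nm.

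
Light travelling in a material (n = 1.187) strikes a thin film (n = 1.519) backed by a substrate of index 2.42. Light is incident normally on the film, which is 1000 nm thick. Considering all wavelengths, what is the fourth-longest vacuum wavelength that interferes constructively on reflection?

760 nm

Ray reflecting at the top interface goes from n = 1.187 toward n = 1.519: a half-wave phase shift.
Bottom surface (1.519 → 2.42): reflection off a higher-index medium gives a half-wave phase shift.
Zero or two π shifts → no net half-wave offset.
So the condition for constructive reflection is 2 n t = m λ.
λ = 2 n t / m. The fourth-longest wavelength is m = 4: λ = 2 × 1.519 × 1000 / 4.00 = 760 nm.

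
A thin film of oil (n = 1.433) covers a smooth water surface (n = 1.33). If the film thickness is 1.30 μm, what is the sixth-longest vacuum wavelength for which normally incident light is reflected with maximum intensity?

At the upper boundary (n = 1.0 to n = 1.433) the reflected ray undergoes a half-wave phase shift.
Ray reflecting at the bottom interface goes from n = 1.433 toward n = 1.33: no phase shift.
The two reflections differ by half a wavelength.
With one net inversion, constructive interference in reflection requires 2 n t = (m + ½) λ.
λ = 2 n t / (m + ½). The sixth-longest wavelength is m = 5: λ = 2 × 1.433 × 1300 / 5.50 = 677 nm.

677 nm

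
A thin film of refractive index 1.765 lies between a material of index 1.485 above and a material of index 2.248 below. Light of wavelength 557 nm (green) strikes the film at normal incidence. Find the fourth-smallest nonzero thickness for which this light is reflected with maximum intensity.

631 nm

At the upper boundary (n = 1.485 to n = 1.765) the reflected ray undergoes a half-wave phase shift.
At the lower boundary (n = 1.765 to n = 2.248) the reflected ray undergoes a half-wave phase shift.
Net: no relative phase inversion (both shifts match).
For strong reflection here: 2 n t = m λ.
The fourth-smallest nonzero thickness corresponds to m = 4: t = m λ / (2 n) = 4.00 × 557 / (2 × 1.765) = 631 nm.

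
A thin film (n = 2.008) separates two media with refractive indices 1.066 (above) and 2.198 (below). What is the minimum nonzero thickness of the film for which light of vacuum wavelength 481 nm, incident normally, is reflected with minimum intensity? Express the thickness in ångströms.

At the upper boundary (n = 1.066 to n = 2.008) the reflected ray undergoes a half-wave phase shift.
At the lower boundary (n = 2.008 to n = 2.198) the reflected ray undergoes a half-wave phase shift.
Net: no relative phase inversion (both shifts match).
With no net inversion, destructive interference in reflection requires 2 n t = (m + ½) λ.
Minimum at m = 0: t = λ / (4 n) = 481 / (4 × 2.008) = 59.9 nm.

599 Å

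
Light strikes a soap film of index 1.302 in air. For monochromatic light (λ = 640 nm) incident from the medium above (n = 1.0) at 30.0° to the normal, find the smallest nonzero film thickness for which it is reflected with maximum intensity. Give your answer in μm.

At the upper boundary (n = 1.0 to n = 1.302) the reflected ray undergoes a half-wave phase shift.
Bottom surface (1.302 → 1.0): reflection off a lower-index medium gives no phase shift.
Exactly one π shift → a net half-wave offset.
For maximum reflection here: 2 n t cos θ_r = (m + ½) λ.
Snell's law: 1.0 sin 30.0° = 1.302 sin θ_r → sin θ_r = 0.384, cos θ_r = 0.923.
Minimum at m = 0: t = λ / (4 n cos θ_r) = 640 / (4 × 1.302 × 0.923) = 133 nm.

0.133 μm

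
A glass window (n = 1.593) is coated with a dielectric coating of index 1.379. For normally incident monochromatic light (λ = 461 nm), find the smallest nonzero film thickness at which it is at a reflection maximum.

Ray reflecting at the top interface goes from n = 1.0 toward n = 1.379: a half-wave phase shift.
At the lower boundary (n = 1.379 to n = 1.593) the reflected ray undergoes a half-wave phase shift.
Net: no relative phase inversion (both shifts match).
For strong reflection here: 2 n t = m λ.
Minimum nonzero at m = 1: t = λ / (2 n) = 461 / (2 × 1.379) = 167 nm.

167 nm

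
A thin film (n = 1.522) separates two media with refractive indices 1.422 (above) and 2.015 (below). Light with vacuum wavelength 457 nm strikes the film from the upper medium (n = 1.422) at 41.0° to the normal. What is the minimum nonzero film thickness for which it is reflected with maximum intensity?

190 nm

At the upper boundary (n = 1.422 to n = 1.522) the reflected ray undergoes a half-wave phase shift.
At the lower boundary (n = 1.522 to n = 2.015) the reflected ray undergoes a half-wave phase shift.
The two reflections carry the same phase change, so no net offset.
With no net inversion, constructive interference in reflection requires 2 n t cos θ_r = m λ.
Snell's law: 1.422 sin 41.0° = 1.522 sin θ_r → sin θ_r = 0.613, cos θ_r = 0.790.
Minimum nonzero at m = 1: t = λ / (2 n cos θ_r) = 457 / (2 × 1.522 × 0.790) = 190 nm.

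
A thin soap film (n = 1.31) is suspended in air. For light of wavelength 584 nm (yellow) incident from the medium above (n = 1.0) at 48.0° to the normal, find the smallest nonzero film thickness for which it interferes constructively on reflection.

135 nm

Top surface (1.0 → 1.31): reflection off a higher-index medium gives a half-wave phase shift.
Ray reflecting at the bottom interface goes from n = 1.31 toward n = 1.0: no phase shift.
Net: one phase inversion between the two reflected rays.
With one net inversion, constructive interference in reflection requires 2 n t cos θ_r = (m + ½) λ.
Snell's law: 1.0 sin 48.0° = 1.31 sin θ_r → sin θ_r = 0.567, cos θ_r = 0.824.
Minimum at m = 0: t = λ / (4 n cos θ_r) = 584 / (4 × 1.31 × 0.824) = 135 nm.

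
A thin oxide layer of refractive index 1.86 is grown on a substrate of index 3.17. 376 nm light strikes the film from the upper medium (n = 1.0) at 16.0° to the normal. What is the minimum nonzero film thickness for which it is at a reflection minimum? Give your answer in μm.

Ray reflecting at the top interface goes from n = 1.0 toward n = 1.86: a half-wave phase shift.
Bottom surface (1.86 → 3.17): reflection off a higher-index medium gives a half-wave phase shift.
Zero or two π shifts → no net half-wave offset.
For weak reflection here: 2 n t cos θ_r = (m + ½) λ.
Snell's law: 1.0 sin 16.0° = 1.86 sin θ_r → sin θ_r = 0.148, cos θ_r = 0.989.
Minimum at m = 0: t = λ / (4 n cos θ_r) = 376 / (4 × 1.86 × 0.989) = 51.1 nm.

0.0511 μm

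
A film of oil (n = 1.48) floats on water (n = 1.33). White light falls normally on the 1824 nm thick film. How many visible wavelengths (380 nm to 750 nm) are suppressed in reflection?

Top surface (1.0 → 1.48): reflection off a higher-index medium gives a half-wave phase shift.
Ray reflecting at the bottom interface goes from n = 1.48 toward n = 1.33: no phase shift.
Exactly one π shift → a net half-wave offset.
With one net inversion, destructive interference in reflection requires 2 n t = m λ.
λ = 2 n t / m = 5399 / m nm.
m=7: 771 nm (IR); m=8: 675 nm (visible); m=9: 600 nm (visible); m=10: 540 nm (visible); m=11: 491 nm (visible); m=12: 450 nm (visible); m=13: 415 nm (visible); m=14: 386 nm (visible); m=15: 360 nm (UV).

7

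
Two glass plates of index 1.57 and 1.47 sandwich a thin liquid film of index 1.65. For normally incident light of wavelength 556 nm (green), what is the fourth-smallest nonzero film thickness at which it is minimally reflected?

674 nm

Top surface (1.57 → 1.65): reflection off a higher-index medium gives a half-wave phase shift.
Ray reflecting at the bottom interface goes from n = 1.65 toward n = 1.47: no phase shift.
Exactly one π shift → a net half-wave offset.
So the condition for destructive reflection is 2 n t = m λ.
The fourth-smallest nonzero thickness corresponds to m = 4: t = m λ / (2 n) = 4.00 × 556 / (2 × 1.65) = 674 nm.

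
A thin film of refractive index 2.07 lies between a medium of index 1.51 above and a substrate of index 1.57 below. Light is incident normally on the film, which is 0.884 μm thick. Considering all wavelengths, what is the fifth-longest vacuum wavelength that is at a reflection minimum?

732 nm

Top surface (1.51 → 2.07): reflection off a higher-index medium gives a half-wave phase shift.
Ray reflecting at the bottom interface goes from n = 2.07 toward n = 1.57: no phase shift.
The two reflections differ by half a wavelength.
With one net inversion, destructive interference in reflection requires 2 n t = m λ.
λ = 2 n t / m. The fifth-longest wavelength is m = 5: λ = 2 × 2.07 × 884 / 5.00 = 732 nm.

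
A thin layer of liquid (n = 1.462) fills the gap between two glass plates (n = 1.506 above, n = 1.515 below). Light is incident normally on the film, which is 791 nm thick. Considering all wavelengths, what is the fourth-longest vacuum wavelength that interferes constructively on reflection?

At the upper boundary (n = 1.506 to n = 1.462) the reflected ray undergoes no phase shift.
Ray reflecting at the bottom interface goes from n = 1.462 toward n = 1.515: a half-wave phase shift.
Exactly one π shift → a net half-wave offset.
For bright reflection here: 2 n t = (m + ½) λ.
λ = 2 n t / (m + ½). The fourth-longest wavelength is m = 3: λ = 2 × 1.462 × 791 / 3.50 = 661 nm.

661 nm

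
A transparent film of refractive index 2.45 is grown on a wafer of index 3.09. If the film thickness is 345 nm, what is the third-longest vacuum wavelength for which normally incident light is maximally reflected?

564 nm

Ray reflecting at the top interface goes from n = 1.0 toward n = 2.45: a half-wave phase shift.
Bottom surface (2.45 → 3.09): reflection off a higher-index medium gives a half-wave phase shift.
Zero or two π shifts → no net half-wave offset.
With no net inversion, constructive interference in reflection requires 2 n t = m λ.
λ = 2 n t / m. The third-longest wavelength is m = 3: λ = 2 × 2.45 × 345 / 3.00 = 564 nm.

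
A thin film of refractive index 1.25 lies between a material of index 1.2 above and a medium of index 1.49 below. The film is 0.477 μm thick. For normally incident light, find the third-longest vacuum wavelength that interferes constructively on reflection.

Top surface (1.2 → 1.25): reflection off a higher-index medium gives a half-wave phase shift.
Bottom surface (1.25 → 1.49): reflection off a higher-index medium gives a half-wave phase shift.
The two reflections carry the same phase change, so no net offset.
So the condition for constructive reflection is 2 n t = m λ.
λ = 2 n t / m. The third-longest wavelength is m = 3: λ = 2 × 1.25 × 477 / 3.00 = 398 nm.

398 nm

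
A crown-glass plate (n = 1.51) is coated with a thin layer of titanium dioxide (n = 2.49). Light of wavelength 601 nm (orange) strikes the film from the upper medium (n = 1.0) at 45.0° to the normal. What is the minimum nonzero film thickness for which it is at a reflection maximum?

At the upper boundary (n = 1.0 to n = 2.49) the reflected ray undergoes a half-wave phase shift.
Bottom surface (2.49 → 1.51): reflection off a lower-index medium gives no phase shift.
Net: one phase inversion between the two reflected rays.
For strong reflection here: 2 n t cos θ_r = (m + ½) λ.
Snell's law: 1.0 sin 45.0° = 2.49 sin θ_r → sin θ_r = 0.284, cos θ_r = 0.959.
Minimum at m = 0: t = λ / (4 n cos θ_r) = 601 / (4 × 2.49 × 0.959) = 62.9 nm.

62.9 nm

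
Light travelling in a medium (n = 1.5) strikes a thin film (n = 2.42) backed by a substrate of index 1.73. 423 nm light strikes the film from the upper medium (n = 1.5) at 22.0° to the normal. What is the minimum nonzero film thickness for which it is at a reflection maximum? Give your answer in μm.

Ray reflecting at the top interface goes from n = 1.5 toward n = 2.42: a half-wave phase shift.
At the lower boundary (n = 2.42 to n = 1.73) the reflected ray undergoes no phase shift.
The two reflections differ by half a wavelength.
For strong reflection here: 2 n t cos θ_r = (m + ½) λ.
Snell's law: 1.5 sin 22.0° = 2.42 sin θ_r → sin θ_r = 0.232, cos θ_r = 0.973.
Minimum at m = 0: t = λ / (4 n cos θ_r) = 423 / (4 × 2.42 × 0.973) = 44.9 nm.

0.0449 μm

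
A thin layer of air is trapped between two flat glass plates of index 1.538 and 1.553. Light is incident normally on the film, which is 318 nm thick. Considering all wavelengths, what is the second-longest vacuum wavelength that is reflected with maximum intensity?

Top surface (1.538 → 1.0): reflection off a lower-index medium gives no phase shift.
Bottom surface (1.0 → 1.553): reflection off a higher-index medium gives a half-wave phase shift.
The two reflections differ by half a wavelength.
So the condition for constructive reflection is 2 n t = (m + ½) λ.
λ = 2 n t / (m + ½). The second-longest wavelength is m = 1: λ = 2 × 1.0 × 318 / 1.50 = 424 nm.

424 nm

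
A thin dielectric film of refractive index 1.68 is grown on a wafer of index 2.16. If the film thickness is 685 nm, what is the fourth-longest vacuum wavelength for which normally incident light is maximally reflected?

575 nm

At the upper boundary (n = 1.0 to n = 1.68) the reflected ray undergoes a half-wave phase shift.
At the lower boundary (n = 1.68 to n = 2.16) the reflected ray undergoes a half-wave phase shift.
Zero or two π shifts → no net half-wave offset.
With no net inversion, constructive interference in reflection requires 2 n t = m λ.
λ = 2 n t / m. The fourth-longest wavelength is m = 4: λ = 2 × 1.68 × 685 / 4.00 = 575 nm.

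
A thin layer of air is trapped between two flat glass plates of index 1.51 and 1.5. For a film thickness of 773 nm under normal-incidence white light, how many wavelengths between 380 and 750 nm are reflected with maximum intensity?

At the upper boundary (n = 1.51 to n = 1.0) the reflected ray undergoes no phase shift.
Ray reflecting at the bottom interface goes from n = 1.0 toward n = 1.5: a half-wave phase shift.
The two reflections differ by half a wavelength.
So the condition for constructive reflection is 2 n t = (m + ½) λ.
λ = 2 n t / (m + ½) = 1546 / (m + ½) nm.
m=1: 1031 nm (IR); m=2: 618 nm (visible); m=3: 442 nm (visible); m=4: 344 nm (UV).

2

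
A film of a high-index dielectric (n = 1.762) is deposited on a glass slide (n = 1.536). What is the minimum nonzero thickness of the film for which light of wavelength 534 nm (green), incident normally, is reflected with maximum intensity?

At the upper boundary (n = 1.0 to n = 1.762) the reflected ray undergoes a half-wave phase shift.
Bottom surface (1.762 → 1.536): reflection off a lower-index medium gives no phase shift.
Net: one phase inversion between the two reflected rays.
With one net inversion, constructive interference in reflection requires 2 n t = (m + ½) λ.
Minimum at m = 0: t = λ / (4 n) = 534 / (4 × 1.762) = 75.8 nm.

75.8 nm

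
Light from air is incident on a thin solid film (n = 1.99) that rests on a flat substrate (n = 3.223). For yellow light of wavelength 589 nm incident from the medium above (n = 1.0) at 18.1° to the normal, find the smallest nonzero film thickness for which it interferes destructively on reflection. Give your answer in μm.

0.0749 μm

At the upper boundary (n = 1.0 to n = 1.99) the reflected ray undergoes a half-wave phase shift.
At the lower boundary (n = 1.99 to n = 3.223) the reflected ray undergoes a half-wave phase shift.
The two reflections carry the same phase change, so no net offset.
With no net inversion, destructive interference in reflection requires 2 n t cos θ_r = (m + ½) λ.
Snell's law: 1.0 sin 18.1° = 1.99 sin θ_r → sin θ_r = 0.156, cos θ_r = 0.988.
Minimum at m = 0: t = λ / (4 n cos θ_r) = 589 / (4 × 1.99 × 0.988) = 74.9 nm.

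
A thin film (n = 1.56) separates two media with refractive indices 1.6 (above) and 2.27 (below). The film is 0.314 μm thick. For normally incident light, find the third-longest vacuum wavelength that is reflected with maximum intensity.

Top surface (1.6 → 1.56): reflection off a lower-index medium gives no phase shift.
At the lower boundary (n = 1.56 to n = 2.27) the reflected ray undergoes a half-wave phase shift.
Net: one phase inversion between the two reflected rays.
With one net inversion, constructive interference in reflection requires 2 n t = (m + ½) λ.
λ = 2 n t / (m + ½). The third-longest wavelength is m = 2: λ = 2 × 1.56 × 314 / 2.50 = 392 nm.

392 nm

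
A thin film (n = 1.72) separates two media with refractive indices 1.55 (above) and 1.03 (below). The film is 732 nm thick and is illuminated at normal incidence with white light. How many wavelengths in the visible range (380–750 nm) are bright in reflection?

4

Top surface (1.55 → 1.72): reflection off a higher-index medium gives a half-wave phase shift.
Ray reflecting at the bottom interface goes from n = 1.72 toward n = 1.03: no phase shift.
Net: one phase inversion between the two reflected rays.
For maximum reflection here: 2 n t = (m + ½) λ.
λ = 2 n t / (m + ½) = 2518 / (m + ½) nm.
m=2: 1007 nm (IR); m=3: 719 nm (visible); m=4: 560 nm (visible); m=5: 458 nm (visible); m=6: 387 nm (visible); m=7: 336 nm (UV).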